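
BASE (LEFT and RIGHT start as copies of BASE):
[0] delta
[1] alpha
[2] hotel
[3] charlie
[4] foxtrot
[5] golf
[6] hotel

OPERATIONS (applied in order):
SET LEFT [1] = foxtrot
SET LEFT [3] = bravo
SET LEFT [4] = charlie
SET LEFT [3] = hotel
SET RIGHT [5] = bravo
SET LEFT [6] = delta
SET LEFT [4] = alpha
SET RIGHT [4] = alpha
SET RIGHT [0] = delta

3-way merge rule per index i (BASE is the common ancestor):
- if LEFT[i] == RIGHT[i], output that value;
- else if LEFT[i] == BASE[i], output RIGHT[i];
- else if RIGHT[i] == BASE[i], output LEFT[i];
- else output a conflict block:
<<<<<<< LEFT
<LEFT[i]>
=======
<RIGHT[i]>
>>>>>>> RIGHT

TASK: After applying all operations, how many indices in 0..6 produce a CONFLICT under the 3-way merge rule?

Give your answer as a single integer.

Final LEFT:  [delta, foxtrot, hotel, hotel, alpha, golf, delta]
Final RIGHT: [delta, alpha, hotel, charlie, alpha, bravo, hotel]
i=0: L=delta R=delta -> agree -> delta
i=1: L=foxtrot, R=alpha=BASE -> take LEFT -> foxtrot
i=2: L=hotel R=hotel -> agree -> hotel
i=3: L=hotel, R=charlie=BASE -> take LEFT -> hotel
i=4: L=alpha R=alpha -> agree -> alpha
i=5: L=golf=BASE, R=bravo -> take RIGHT -> bravo
i=6: L=delta, R=hotel=BASE -> take LEFT -> delta
Conflict count: 0

Answer: 0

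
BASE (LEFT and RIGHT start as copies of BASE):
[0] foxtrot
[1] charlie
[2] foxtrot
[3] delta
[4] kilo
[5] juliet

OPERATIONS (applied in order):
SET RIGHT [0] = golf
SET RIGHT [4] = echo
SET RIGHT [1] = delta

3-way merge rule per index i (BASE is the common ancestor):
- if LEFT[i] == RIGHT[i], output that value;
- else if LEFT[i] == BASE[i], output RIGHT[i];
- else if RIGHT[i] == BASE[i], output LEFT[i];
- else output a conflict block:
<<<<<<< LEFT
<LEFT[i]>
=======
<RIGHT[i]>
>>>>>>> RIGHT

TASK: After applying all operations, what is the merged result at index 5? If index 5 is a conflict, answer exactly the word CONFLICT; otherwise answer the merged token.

Answer: juliet

Derivation:
Final LEFT:  [foxtrot, charlie, foxtrot, delta, kilo, juliet]
Final RIGHT: [golf, delta, foxtrot, delta, echo, juliet]
i=0: L=foxtrot=BASE, R=golf -> take RIGHT -> golf
i=1: L=charlie=BASE, R=delta -> take RIGHT -> delta
i=2: L=foxtrot R=foxtrot -> agree -> foxtrot
i=3: L=delta R=delta -> agree -> delta
i=4: L=kilo=BASE, R=echo -> take RIGHT -> echo
i=5: L=juliet R=juliet -> agree -> juliet
Index 5 -> juliet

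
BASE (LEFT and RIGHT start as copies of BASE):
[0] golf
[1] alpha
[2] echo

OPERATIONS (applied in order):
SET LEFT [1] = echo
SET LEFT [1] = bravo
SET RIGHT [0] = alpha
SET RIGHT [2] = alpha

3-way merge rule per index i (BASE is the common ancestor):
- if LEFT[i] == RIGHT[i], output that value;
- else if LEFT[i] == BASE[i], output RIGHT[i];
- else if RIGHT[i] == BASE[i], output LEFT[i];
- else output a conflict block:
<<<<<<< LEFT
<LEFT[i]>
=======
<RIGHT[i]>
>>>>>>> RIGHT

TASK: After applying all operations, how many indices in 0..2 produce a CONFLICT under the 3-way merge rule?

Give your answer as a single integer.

Answer: 0

Derivation:
Final LEFT:  [golf, bravo, echo]
Final RIGHT: [alpha, alpha, alpha]
i=0: L=golf=BASE, R=alpha -> take RIGHT -> alpha
i=1: L=bravo, R=alpha=BASE -> take LEFT -> bravo
i=2: L=echo=BASE, R=alpha -> take RIGHT -> alpha
Conflict count: 0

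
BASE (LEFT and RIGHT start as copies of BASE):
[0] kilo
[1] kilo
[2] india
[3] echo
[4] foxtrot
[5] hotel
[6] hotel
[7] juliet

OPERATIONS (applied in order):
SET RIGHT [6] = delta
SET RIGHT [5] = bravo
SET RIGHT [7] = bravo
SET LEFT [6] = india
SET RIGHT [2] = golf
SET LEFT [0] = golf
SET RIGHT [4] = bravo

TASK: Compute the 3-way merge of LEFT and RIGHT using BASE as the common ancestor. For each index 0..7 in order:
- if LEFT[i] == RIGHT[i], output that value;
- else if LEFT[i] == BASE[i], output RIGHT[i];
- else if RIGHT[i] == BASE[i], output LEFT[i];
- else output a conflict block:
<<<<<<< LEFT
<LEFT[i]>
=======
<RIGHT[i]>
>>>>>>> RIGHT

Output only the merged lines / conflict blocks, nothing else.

Answer: golf
kilo
golf
echo
bravo
bravo
<<<<<<< LEFT
india
=======
delta
>>>>>>> RIGHT
bravo

Derivation:
Final LEFT:  [golf, kilo, india, echo, foxtrot, hotel, india, juliet]
Final RIGHT: [kilo, kilo, golf, echo, bravo, bravo, delta, bravo]
i=0: L=golf, R=kilo=BASE -> take LEFT -> golf
i=1: L=kilo R=kilo -> agree -> kilo
i=2: L=india=BASE, R=golf -> take RIGHT -> golf
i=3: L=echo R=echo -> agree -> echo
i=4: L=foxtrot=BASE, R=bravo -> take RIGHT -> bravo
i=5: L=hotel=BASE, R=bravo -> take RIGHT -> bravo
i=6: BASE=hotel L=india R=delta all differ -> CONFLICT
i=7: L=juliet=BASE, R=bravo -> take RIGHT -> bravo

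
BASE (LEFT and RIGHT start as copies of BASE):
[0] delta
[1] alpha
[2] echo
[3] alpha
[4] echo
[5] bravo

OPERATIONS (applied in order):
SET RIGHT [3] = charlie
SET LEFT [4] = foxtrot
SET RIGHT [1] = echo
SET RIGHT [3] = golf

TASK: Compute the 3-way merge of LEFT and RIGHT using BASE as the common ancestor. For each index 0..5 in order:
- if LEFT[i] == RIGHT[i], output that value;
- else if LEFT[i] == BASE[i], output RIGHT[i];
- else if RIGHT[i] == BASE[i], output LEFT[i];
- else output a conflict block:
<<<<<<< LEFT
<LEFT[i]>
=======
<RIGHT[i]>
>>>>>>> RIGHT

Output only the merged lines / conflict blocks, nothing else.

Answer: delta
echo
echo
golf
foxtrot
bravo

Derivation:
Final LEFT:  [delta, alpha, echo, alpha, foxtrot, bravo]
Final RIGHT: [delta, echo, echo, golf, echo, bravo]
i=0: L=delta R=delta -> agree -> delta
i=1: L=alpha=BASE, R=echo -> take RIGHT -> echo
i=2: L=echo R=echo -> agree -> echo
i=3: L=alpha=BASE, R=golf -> take RIGHT -> golf
i=4: L=foxtrot, R=echo=BASE -> take LEFT -> foxtrot
i=5: L=bravo R=bravo -> agree -> bravo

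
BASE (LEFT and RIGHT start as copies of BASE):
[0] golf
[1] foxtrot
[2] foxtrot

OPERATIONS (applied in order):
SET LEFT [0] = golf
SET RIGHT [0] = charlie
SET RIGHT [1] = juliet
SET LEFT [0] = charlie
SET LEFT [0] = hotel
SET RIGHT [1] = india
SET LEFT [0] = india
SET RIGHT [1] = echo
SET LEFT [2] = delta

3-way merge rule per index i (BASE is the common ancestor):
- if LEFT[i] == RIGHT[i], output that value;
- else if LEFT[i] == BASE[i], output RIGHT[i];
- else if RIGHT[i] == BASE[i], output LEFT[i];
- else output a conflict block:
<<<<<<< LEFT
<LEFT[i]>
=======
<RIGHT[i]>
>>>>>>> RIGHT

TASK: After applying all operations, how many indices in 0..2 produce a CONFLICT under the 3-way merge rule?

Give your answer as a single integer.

Final LEFT:  [india, foxtrot, delta]
Final RIGHT: [charlie, echo, foxtrot]
i=0: BASE=golf L=india R=charlie all differ -> CONFLICT
i=1: L=foxtrot=BASE, R=echo -> take RIGHT -> echo
i=2: L=delta, R=foxtrot=BASE -> take LEFT -> delta
Conflict count: 1

Answer: 1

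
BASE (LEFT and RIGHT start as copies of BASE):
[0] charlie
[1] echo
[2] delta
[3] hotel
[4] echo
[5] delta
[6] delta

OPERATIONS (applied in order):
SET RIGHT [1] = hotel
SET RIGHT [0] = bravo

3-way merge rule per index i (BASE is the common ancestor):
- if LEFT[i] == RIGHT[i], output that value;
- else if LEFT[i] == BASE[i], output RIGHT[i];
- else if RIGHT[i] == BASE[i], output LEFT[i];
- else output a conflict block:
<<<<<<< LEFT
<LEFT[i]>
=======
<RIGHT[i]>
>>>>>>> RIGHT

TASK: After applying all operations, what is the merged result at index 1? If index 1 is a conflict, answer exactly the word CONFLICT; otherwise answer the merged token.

Final LEFT:  [charlie, echo, delta, hotel, echo, delta, delta]
Final RIGHT: [bravo, hotel, delta, hotel, echo, delta, delta]
i=0: L=charlie=BASE, R=bravo -> take RIGHT -> bravo
i=1: L=echo=BASE, R=hotel -> take RIGHT -> hotel
i=2: L=delta R=delta -> agree -> delta
i=3: L=hotel R=hotel -> agree -> hotel
i=4: L=echo R=echo -> agree -> echo
i=5: L=delta R=delta -> agree -> delta
i=6: L=delta R=delta -> agree -> delta
Index 1 -> hotel

Answer: hotel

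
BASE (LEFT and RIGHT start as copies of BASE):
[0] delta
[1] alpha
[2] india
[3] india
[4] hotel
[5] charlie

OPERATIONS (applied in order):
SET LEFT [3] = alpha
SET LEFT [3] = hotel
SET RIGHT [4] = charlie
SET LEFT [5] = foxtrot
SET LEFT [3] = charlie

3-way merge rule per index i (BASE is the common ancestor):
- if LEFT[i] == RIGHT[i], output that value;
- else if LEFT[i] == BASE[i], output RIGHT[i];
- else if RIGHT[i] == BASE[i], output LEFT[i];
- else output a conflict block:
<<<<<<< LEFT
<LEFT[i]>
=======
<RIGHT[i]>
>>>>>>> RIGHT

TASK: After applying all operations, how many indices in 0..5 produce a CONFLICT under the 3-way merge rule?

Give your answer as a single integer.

Final LEFT:  [delta, alpha, india, charlie, hotel, foxtrot]
Final RIGHT: [delta, alpha, india, india, charlie, charlie]
i=0: L=delta R=delta -> agree -> delta
i=1: L=alpha R=alpha -> agree -> alpha
i=2: L=india R=india -> agree -> india
i=3: L=charlie, R=india=BASE -> take LEFT -> charlie
i=4: L=hotel=BASE, R=charlie -> take RIGHT -> charlie
i=5: L=foxtrot, R=charlie=BASE -> take LEFT -> foxtrot
Conflict count: 0

Answer: 0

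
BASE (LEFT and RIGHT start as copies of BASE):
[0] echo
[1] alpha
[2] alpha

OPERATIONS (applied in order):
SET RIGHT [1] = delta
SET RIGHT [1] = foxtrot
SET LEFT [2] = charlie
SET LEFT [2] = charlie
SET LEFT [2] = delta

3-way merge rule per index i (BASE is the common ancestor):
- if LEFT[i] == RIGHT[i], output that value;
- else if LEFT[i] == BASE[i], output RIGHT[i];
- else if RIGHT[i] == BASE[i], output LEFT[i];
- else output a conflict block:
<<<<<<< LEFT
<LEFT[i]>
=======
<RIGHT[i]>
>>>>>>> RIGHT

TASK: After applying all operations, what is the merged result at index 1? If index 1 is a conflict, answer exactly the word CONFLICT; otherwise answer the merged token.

Final LEFT:  [echo, alpha, delta]
Final RIGHT: [echo, foxtrot, alpha]
i=0: L=echo R=echo -> agree -> echo
i=1: L=alpha=BASE, R=foxtrot -> take RIGHT -> foxtrot
i=2: L=delta, R=alpha=BASE -> take LEFT -> delta
Index 1 -> foxtrot

Answer: foxtrot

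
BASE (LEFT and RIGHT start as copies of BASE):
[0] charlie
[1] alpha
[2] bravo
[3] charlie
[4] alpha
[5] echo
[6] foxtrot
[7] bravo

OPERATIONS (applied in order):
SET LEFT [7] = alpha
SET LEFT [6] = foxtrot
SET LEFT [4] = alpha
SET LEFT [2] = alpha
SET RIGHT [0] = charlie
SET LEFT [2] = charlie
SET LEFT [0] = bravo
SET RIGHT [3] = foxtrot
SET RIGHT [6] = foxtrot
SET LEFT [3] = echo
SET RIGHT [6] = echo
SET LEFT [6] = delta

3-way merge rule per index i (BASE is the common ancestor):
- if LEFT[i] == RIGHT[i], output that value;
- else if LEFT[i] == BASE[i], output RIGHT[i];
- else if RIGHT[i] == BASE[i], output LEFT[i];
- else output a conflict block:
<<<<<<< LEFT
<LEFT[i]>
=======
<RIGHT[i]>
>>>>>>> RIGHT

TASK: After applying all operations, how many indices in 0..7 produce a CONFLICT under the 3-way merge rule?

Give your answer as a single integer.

Final LEFT:  [bravo, alpha, charlie, echo, alpha, echo, delta, alpha]
Final RIGHT: [charlie, alpha, bravo, foxtrot, alpha, echo, echo, bravo]
i=0: L=bravo, R=charlie=BASE -> take LEFT -> bravo
i=1: L=alpha R=alpha -> agree -> alpha
i=2: L=charlie, R=bravo=BASE -> take LEFT -> charlie
i=3: BASE=charlie L=echo R=foxtrot all differ -> CONFLICT
i=4: L=alpha R=alpha -> agree -> alpha
i=5: L=echo R=echo -> agree -> echo
i=6: BASE=foxtrot L=delta R=echo all differ -> CONFLICT
i=7: L=alpha, R=bravo=BASE -> take LEFT -> alpha
Conflict count: 2

Answer: 2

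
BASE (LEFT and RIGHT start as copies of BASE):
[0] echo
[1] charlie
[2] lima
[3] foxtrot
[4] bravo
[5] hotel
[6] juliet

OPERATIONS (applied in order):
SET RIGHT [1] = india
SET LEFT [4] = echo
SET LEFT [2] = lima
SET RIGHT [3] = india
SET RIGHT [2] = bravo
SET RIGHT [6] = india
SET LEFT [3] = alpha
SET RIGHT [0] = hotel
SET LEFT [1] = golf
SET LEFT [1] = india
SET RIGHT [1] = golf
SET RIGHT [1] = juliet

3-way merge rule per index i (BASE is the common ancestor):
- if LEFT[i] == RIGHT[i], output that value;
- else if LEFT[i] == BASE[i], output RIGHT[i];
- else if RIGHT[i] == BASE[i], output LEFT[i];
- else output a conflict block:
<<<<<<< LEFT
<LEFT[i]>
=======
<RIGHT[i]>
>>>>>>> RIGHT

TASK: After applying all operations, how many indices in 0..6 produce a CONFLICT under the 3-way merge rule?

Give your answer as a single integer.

Final LEFT:  [echo, india, lima, alpha, echo, hotel, juliet]
Final RIGHT: [hotel, juliet, bravo, india, bravo, hotel, india]
i=0: L=echo=BASE, R=hotel -> take RIGHT -> hotel
i=1: BASE=charlie L=india R=juliet all differ -> CONFLICT
i=2: L=lima=BASE, R=bravo -> take RIGHT -> bravo
i=3: BASE=foxtrot L=alpha R=india all differ -> CONFLICT
i=4: L=echo, R=bravo=BASE -> take LEFT -> echo
i=5: L=hotel R=hotel -> agree -> hotel
i=6: L=juliet=BASE, R=india -> take RIGHT -> india
Conflict count: 2

Answer: 2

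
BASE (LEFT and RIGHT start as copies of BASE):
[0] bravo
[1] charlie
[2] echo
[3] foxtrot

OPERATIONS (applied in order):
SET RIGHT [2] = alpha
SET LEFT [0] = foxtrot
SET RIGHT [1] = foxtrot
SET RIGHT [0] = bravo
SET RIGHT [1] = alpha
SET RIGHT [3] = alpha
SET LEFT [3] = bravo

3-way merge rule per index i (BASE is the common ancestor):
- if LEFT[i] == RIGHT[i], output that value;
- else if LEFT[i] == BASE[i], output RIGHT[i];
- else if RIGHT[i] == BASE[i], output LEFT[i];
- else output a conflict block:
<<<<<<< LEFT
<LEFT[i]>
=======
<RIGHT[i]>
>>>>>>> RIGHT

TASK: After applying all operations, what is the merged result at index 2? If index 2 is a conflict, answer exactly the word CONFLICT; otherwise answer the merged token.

Answer: alpha

Derivation:
Final LEFT:  [foxtrot, charlie, echo, bravo]
Final RIGHT: [bravo, alpha, alpha, alpha]
i=0: L=foxtrot, R=bravo=BASE -> take LEFT -> foxtrot
i=1: L=charlie=BASE, R=alpha -> take RIGHT -> alpha
i=2: L=echo=BASE, R=alpha -> take RIGHT -> alpha
i=3: BASE=foxtrot L=bravo R=alpha all differ -> CONFLICT
Index 2 -> alpha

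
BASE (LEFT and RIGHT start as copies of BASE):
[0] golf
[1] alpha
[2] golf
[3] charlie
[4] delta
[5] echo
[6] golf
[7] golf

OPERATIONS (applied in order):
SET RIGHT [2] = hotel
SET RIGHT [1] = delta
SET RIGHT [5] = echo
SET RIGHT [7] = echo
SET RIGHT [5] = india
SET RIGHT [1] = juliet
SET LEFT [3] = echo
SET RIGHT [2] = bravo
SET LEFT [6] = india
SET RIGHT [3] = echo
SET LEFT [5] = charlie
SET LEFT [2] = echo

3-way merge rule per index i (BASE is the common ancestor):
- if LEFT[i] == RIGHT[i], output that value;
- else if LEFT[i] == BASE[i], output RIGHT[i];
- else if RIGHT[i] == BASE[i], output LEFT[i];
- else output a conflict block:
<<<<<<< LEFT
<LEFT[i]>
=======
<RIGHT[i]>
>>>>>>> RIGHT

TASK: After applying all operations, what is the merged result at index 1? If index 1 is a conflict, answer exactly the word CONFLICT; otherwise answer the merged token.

Final LEFT:  [golf, alpha, echo, echo, delta, charlie, india, golf]
Final RIGHT: [golf, juliet, bravo, echo, delta, india, golf, echo]
i=0: L=golf R=golf -> agree -> golf
i=1: L=alpha=BASE, R=juliet -> take RIGHT -> juliet
i=2: BASE=golf L=echo R=bravo all differ -> CONFLICT
i=3: L=echo R=echo -> agree -> echo
i=4: L=delta R=delta -> agree -> delta
i=5: BASE=echo L=charlie R=india all differ -> CONFLICT
i=6: L=india, R=golf=BASE -> take LEFT -> india
i=7: L=golf=BASE, R=echo -> take RIGHT -> echo
Index 1 -> juliet

Answer: juliet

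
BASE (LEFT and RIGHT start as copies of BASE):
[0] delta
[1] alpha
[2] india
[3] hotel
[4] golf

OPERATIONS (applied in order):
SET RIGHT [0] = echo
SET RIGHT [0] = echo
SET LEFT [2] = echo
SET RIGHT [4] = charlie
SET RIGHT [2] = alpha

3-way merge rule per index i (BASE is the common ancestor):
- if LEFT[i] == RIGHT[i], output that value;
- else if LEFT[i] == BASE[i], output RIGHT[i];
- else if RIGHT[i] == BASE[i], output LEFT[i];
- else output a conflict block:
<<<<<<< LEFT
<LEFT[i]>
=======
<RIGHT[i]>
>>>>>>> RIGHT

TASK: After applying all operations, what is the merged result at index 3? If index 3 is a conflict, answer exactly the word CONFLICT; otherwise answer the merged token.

Answer: hotel

Derivation:
Final LEFT:  [delta, alpha, echo, hotel, golf]
Final RIGHT: [echo, alpha, alpha, hotel, charlie]
i=0: L=delta=BASE, R=echo -> take RIGHT -> echo
i=1: L=alpha R=alpha -> agree -> alpha
i=2: BASE=india L=echo R=alpha all differ -> CONFLICT
i=3: L=hotel R=hotel -> agree -> hotel
i=4: L=golf=BASE, R=charlie -> take RIGHT -> charlie
Index 3 -> hotel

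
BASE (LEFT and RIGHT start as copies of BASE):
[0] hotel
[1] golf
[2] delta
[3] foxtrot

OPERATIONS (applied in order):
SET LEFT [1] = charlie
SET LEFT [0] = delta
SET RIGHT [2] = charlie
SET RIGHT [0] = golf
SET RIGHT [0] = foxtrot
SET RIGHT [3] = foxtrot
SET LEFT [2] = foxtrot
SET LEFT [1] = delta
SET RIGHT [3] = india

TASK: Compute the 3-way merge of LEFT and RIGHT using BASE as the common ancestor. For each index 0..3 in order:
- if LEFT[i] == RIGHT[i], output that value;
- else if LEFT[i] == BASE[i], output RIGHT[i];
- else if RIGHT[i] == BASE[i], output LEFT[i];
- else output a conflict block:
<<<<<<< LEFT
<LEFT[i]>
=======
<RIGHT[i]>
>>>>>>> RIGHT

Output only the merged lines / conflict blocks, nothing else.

Answer: <<<<<<< LEFT
delta
=======
foxtrot
>>>>>>> RIGHT
delta
<<<<<<< LEFT
foxtrot
=======
charlie
>>>>>>> RIGHT
india

Derivation:
Final LEFT:  [delta, delta, foxtrot, foxtrot]
Final RIGHT: [foxtrot, golf, charlie, india]
i=0: BASE=hotel L=delta R=foxtrot all differ -> CONFLICT
i=1: L=delta, R=golf=BASE -> take LEFT -> delta
i=2: BASE=delta L=foxtrot R=charlie all differ -> CONFLICT
i=3: L=foxtrot=BASE, R=india -> take RIGHT -> india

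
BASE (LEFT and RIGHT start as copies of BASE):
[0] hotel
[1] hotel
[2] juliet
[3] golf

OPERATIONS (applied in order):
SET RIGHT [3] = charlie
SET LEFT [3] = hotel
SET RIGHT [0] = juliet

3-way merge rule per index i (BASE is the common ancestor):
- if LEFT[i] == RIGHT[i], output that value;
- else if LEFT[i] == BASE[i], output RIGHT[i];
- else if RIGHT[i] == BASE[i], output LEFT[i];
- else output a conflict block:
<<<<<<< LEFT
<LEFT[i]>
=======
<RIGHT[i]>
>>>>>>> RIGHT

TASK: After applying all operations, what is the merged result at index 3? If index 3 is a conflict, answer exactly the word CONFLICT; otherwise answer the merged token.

Answer: CONFLICT

Derivation:
Final LEFT:  [hotel, hotel, juliet, hotel]
Final RIGHT: [juliet, hotel, juliet, charlie]
i=0: L=hotel=BASE, R=juliet -> take RIGHT -> juliet
i=1: L=hotel R=hotel -> agree -> hotel
i=2: L=juliet R=juliet -> agree -> juliet
i=3: BASE=golf L=hotel R=charlie all differ -> CONFLICT
Index 3 -> CONFLICT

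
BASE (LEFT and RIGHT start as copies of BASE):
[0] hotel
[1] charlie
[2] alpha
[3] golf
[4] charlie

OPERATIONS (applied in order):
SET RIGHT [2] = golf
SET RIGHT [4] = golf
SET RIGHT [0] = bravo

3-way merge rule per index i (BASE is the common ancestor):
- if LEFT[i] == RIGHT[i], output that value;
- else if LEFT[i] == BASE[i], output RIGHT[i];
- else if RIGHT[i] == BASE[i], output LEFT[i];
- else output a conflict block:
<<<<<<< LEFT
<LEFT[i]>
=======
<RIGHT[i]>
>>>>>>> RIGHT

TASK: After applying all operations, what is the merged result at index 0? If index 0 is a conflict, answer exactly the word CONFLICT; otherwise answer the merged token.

Final LEFT:  [hotel, charlie, alpha, golf, charlie]
Final RIGHT: [bravo, charlie, golf, golf, golf]
i=0: L=hotel=BASE, R=bravo -> take RIGHT -> bravo
i=1: L=charlie R=charlie -> agree -> charlie
i=2: L=alpha=BASE, R=golf -> take RIGHT -> golf
i=3: L=golf R=golf -> agree -> golf
i=4: L=charlie=BASE, R=golf -> take RIGHT -> golf
Index 0 -> bravo

Answer: bravo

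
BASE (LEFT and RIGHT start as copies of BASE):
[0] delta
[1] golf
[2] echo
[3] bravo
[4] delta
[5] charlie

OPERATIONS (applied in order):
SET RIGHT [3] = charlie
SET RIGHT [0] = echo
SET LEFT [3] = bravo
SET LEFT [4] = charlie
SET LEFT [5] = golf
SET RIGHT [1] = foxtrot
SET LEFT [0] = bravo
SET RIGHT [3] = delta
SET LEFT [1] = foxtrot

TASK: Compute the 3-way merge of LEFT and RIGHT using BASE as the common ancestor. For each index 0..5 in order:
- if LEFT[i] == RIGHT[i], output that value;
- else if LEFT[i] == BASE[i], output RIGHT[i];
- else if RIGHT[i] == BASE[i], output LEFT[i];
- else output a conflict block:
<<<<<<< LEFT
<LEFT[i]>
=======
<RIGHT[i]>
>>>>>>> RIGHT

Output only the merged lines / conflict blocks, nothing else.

Final LEFT:  [bravo, foxtrot, echo, bravo, charlie, golf]
Final RIGHT: [echo, foxtrot, echo, delta, delta, charlie]
i=0: BASE=delta L=bravo R=echo all differ -> CONFLICT
i=1: L=foxtrot R=foxtrot -> agree -> foxtrot
i=2: L=echo R=echo -> agree -> echo
i=3: L=bravo=BASE, R=delta -> take RIGHT -> delta
i=4: L=charlie, R=delta=BASE -> take LEFT -> charlie
i=5: L=golf, R=charlie=BASE -> take LEFT -> golf

Answer: <<<<<<< LEFT
bravo
=======
echo
>>>>>>> RIGHT
foxtrot
echo
delta
charlie
golf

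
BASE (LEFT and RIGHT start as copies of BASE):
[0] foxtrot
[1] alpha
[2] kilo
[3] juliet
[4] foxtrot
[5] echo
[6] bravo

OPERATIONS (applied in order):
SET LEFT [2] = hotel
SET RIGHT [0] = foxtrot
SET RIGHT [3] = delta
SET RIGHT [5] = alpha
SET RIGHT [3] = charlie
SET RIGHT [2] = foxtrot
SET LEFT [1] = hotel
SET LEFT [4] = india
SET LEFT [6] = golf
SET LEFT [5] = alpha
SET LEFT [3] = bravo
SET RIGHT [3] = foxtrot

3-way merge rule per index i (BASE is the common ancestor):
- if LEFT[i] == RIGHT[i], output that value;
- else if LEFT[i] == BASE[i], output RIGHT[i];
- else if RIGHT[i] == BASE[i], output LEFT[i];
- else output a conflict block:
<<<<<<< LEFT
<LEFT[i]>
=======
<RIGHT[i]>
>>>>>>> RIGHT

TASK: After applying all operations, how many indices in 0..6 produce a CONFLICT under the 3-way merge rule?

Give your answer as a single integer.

Final LEFT:  [foxtrot, hotel, hotel, bravo, india, alpha, golf]
Final RIGHT: [foxtrot, alpha, foxtrot, foxtrot, foxtrot, alpha, bravo]
i=0: L=foxtrot R=foxtrot -> agree -> foxtrot
i=1: L=hotel, R=alpha=BASE -> take LEFT -> hotel
i=2: BASE=kilo L=hotel R=foxtrot all differ -> CONFLICT
i=3: BASE=juliet L=bravo R=foxtrot all differ -> CONFLICT
i=4: L=india, R=foxtrot=BASE -> take LEFT -> india
i=5: L=alpha R=alpha -> agree -> alpha
i=6: L=golf, R=bravo=BASE -> take LEFT -> golf
Conflict count: 2

Answer: 2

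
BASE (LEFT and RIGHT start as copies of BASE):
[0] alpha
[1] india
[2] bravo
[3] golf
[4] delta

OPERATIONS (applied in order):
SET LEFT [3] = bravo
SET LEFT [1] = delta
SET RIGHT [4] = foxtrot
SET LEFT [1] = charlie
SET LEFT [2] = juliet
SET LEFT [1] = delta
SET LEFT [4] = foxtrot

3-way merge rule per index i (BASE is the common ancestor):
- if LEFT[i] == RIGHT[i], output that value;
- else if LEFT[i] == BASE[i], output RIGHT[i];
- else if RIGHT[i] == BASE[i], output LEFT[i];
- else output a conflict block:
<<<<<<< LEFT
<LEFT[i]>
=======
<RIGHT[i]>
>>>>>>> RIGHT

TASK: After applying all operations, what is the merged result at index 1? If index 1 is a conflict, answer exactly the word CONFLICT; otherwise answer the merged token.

Answer: delta

Derivation:
Final LEFT:  [alpha, delta, juliet, bravo, foxtrot]
Final RIGHT: [alpha, india, bravo, golf, foxtrot]
i=0: L=alpha R=alpha -> agree -> alpha
i=1: L=delta, R=india=BASE -> take LEFT -> delta
i=2: L=juliet, R=bravo=BASE -> take LEFT -> juliet
i=3: L=bravo, R=golf=BASE -> take LEFT -> bravo
i=4: L=foxtrot R=foxtrot -> agree -> foxtrot
Index 1 -> delta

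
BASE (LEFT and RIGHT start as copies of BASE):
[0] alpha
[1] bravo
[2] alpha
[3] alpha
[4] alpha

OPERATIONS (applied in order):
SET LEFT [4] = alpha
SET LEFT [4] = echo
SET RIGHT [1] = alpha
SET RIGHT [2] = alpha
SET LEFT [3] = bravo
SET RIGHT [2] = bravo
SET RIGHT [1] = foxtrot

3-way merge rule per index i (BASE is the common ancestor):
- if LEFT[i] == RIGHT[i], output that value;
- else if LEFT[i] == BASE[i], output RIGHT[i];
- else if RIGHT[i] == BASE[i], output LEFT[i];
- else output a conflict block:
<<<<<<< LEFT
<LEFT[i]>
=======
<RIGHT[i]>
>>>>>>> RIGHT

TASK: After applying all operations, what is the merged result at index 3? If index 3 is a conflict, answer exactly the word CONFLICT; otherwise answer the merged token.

Answer: bravo

Derivation:
Final LEFT:  [alpha, bravo, alpha, bravo, echo]
Final RIGHT: [alpha, foxtrot, bravo, alpha, alpha]
i=0: L=alpha R=alpha -> agree -> alpha
i=1: L=bravo=BASE, R=foxtrot -> take RIGHT -> foxtrot
i=2: L=alpha=BASE, R=bravo -> take RIGHT -> bravo
i=3: L=bravo, R=alpha=BASE -> take LEFT -> bravo
i=4: L=echo, R=alpha=BASE -> take LEFT -> echo
Index 3 -> bravo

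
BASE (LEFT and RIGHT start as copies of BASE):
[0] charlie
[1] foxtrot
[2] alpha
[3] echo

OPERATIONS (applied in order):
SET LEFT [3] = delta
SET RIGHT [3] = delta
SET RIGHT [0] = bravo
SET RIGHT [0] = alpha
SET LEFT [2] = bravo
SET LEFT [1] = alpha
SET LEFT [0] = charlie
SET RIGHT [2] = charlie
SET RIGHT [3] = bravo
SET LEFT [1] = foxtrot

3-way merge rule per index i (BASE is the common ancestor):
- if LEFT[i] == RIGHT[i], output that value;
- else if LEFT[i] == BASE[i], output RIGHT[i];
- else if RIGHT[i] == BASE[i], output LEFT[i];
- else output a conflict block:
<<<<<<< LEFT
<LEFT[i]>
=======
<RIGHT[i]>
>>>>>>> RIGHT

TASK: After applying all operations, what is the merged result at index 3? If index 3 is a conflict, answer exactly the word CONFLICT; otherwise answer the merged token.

Answer: CONFLICT

Derivation:
Final LEFT:  [charlie, foxtrot, bravo, delta]
Final RIGHT: [alpha, foxtrot, charlie, bravo]
i=0: L=charlie=BASE, R=alpha -> take RIGHT -> alpha
i=1: L=foxtrot R=foxtrot -> agree -> foxtrot
i=2: BASE=alpha L=bravo R=charlie all differ -> CONFLICT
i=3: BASE=echo L=delta R=bravo all differ -> CONFLICT
Index 3 -> CONFLICT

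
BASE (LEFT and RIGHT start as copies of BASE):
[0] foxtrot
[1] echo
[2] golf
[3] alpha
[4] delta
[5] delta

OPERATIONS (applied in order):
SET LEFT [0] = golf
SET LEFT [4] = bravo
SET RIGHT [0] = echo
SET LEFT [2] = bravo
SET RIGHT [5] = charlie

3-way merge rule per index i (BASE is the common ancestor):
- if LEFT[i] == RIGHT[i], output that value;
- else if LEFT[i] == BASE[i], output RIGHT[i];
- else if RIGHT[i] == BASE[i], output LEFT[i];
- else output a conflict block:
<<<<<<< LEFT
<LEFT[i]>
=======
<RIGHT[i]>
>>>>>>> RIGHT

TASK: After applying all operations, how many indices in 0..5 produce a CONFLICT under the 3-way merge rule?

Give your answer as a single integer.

Final LEFT:  [golf, echo, bravo, alpha, bravo, delta]
Final RIGHT: [echo, echo, golf, alpha, delta, charlie]
i=0: BASE=foxtrot L=golf R=echo all differ -> CONFLICT
i=1: L=echo R=echo -> agree -> echo
i=2: L=bravo, R=golf=BASE -> take LEFT -> bravo
i=3: L=alpha R=alpha -> agree -> alpha
i=4: L=bravo, R=delta=BASE -> take LEFT -> bravo
i=5: L=delta=BASE, R=charlie -> take RIGHT -> charlie
Conflict count: 1

Answer: 1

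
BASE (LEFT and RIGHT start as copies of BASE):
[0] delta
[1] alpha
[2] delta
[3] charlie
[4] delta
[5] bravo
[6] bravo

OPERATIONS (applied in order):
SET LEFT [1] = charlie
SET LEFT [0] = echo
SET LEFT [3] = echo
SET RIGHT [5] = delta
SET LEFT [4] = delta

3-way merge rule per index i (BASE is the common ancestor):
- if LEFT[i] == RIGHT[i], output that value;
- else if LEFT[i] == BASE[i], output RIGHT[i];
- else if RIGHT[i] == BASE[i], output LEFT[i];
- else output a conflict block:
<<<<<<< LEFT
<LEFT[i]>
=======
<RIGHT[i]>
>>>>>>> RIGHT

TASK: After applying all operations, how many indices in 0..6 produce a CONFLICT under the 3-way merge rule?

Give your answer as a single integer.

Answer: 0

Derivation:
Final LEFT:  [echo, charlie, delta, echo, delta, bravo, bravo]
Final RIGHT: [delta, alpha, delta, charlie, delta, delta, bravo]
i=0: L=echo, R=delta=BASE -> take LEFT -> echo
i=1: L=charlie, R=alpha=BASE -> take LEFT -> charlie
i=2: L=delta R=delta -> agree -> delta
i=3: L=echo, R=charlie=BASE -> take LEFT -> echo
i=4: L=delta R=delta -> agree -> delta
i=5: L=bravo=BASE, R=delta -> take RIGHT -> delta
i=6: L=bravo R=bravo -> agree -> bravo
Conflict count: 0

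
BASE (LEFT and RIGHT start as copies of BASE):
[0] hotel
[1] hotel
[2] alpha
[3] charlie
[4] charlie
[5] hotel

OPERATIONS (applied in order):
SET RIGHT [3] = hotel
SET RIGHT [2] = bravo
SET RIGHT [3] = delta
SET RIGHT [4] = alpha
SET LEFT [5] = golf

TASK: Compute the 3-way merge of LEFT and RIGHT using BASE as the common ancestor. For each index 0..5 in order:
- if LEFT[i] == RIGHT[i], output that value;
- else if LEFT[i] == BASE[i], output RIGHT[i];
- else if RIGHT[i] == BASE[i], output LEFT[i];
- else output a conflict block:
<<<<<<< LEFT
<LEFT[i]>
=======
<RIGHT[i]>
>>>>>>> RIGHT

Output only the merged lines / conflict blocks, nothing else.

Final LEFT:  [hotel, hotel, alpha, charlie, charlie, golf]
Final RIGHT: [hotel, hotel, bravo, delta, alpha, hotel]
i=0: L=hotel R=hotel -> agree -> hotel
i=1: L=hotel R=hotel -> agree -> hotel
i=2: L=alpha=BASE, R=bravo -> take RIGHT -> bravo
i=3: L=charlie=BASE, R=delta -> take RIGHT -> delta
i=4: L=charlie=BASE, R=alpha -> take RIGHT -> alpha
i=5: L=golf, R=hotel=BASE -> take LEFT -> golf

Answer: hotel
hotel
bravo
delta
alpha
golf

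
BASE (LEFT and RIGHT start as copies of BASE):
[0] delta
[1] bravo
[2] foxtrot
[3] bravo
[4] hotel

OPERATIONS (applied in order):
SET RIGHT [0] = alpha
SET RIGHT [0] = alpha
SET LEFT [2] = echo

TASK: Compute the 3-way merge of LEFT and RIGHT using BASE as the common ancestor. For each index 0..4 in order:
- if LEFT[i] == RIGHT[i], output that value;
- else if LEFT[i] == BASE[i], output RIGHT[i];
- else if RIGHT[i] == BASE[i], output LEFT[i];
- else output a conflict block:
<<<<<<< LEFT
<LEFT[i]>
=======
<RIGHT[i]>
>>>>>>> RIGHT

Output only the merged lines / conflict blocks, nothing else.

Final LEFT:  [delta, bravo, echo, bravo, hotel]
Final RIGHT: [alpha, bravo, foxtrot, bravo, hotel]
i=0: L=delta=BASE, R=alpha -> take RIGHT -> alpha
i=1: L=bravo R=bravo -> agree -> bravo
i=2: L=echo, R=foxtrot=BASE -> take LEFT -> echo
i=3: L=bravo R=bravo -> agree -> bravo
i=4: L=hotel R=hotel -> agree -> hotel

Answer: alpha
bravo
echo
bravo
hotel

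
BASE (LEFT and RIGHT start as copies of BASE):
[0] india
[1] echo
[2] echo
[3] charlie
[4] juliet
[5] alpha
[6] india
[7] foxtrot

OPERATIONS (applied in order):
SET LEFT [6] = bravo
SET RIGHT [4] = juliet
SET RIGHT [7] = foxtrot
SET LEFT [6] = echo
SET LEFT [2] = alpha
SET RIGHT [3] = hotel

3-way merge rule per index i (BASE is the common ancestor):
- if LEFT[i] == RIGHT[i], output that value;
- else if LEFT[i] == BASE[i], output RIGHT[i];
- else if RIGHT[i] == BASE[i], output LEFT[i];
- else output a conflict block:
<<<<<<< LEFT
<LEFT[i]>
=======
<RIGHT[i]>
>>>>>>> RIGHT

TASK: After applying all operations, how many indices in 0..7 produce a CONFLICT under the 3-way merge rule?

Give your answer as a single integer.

Final LEFT:  [india, echo, alpha, charlie, juliet, alpha, echo, foxtrot]
Final RIGHT: [india, echo, echo, hotel, juliet, alpha, india, foxtrot]
i=0: L=india R=india -> agree -> india
i=1: L=echo R=echo -> agree -> echo
i=2: L=alpha, R=echo=BASE -> take LEFT -> alpha
i=3: L=charlie=BASE, R=hotel -> take RIGHT -> hotel
i=4: L=juliet R=juliet -> agree -> juliet
i=5: L=alpha R=alpha -> agree -> alpha
i=6: L=echo, R=india=BASE -> take LEFT -> echo
i=7: L=foxtrot R=foxtrot -> agree -> foxtrot
Conflict count: 0

Answer: 0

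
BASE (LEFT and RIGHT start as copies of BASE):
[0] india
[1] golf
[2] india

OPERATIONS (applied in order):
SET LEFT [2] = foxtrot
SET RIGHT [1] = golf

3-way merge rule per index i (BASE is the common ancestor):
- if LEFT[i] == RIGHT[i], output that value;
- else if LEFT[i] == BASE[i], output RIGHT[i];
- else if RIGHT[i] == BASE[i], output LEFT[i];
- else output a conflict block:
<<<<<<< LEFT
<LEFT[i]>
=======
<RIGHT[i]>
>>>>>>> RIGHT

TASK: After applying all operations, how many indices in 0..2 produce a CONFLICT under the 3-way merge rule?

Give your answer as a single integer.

Final LEFT:  [india, golf, foxtrot]
Final RIGHT: [india, golf, india]
i=0: L=india R=india -> agree -> india
i=1: L=golf R=golf -> agree -> golf
i=2: L=foxtrot, R=india=BASE -> take LEFT -> foxtrot
Conflict count: 0

Answer: 0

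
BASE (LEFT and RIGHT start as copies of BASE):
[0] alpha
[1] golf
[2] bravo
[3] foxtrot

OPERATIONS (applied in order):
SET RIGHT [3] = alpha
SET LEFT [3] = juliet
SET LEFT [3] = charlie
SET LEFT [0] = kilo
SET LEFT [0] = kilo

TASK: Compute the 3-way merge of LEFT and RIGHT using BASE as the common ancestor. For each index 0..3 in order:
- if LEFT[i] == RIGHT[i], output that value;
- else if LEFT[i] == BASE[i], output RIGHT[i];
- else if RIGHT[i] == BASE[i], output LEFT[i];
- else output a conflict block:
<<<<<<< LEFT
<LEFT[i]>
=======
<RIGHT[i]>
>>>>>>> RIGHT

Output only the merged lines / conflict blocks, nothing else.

Answer: kilo
golf
bravo
<<<<<<< LEFT
charlie
=======
alpha
>>>>>>> RIGHT

Derivation:
Final LEFT:  [kilo, golf, bravo, charlie]
Final RIGHT: [alpha, golf, bravo, alpha]
i=0: L=kilo, R=alpha=BASE -> take LEFT -> kilo
i=1: L=golf R=golf -> agree -> golf
i=2: L=bravo R=bravo -> agree -> bravo
i=3: BASE=foxtrot L=charlie R=alpha all differ -> CONFLICT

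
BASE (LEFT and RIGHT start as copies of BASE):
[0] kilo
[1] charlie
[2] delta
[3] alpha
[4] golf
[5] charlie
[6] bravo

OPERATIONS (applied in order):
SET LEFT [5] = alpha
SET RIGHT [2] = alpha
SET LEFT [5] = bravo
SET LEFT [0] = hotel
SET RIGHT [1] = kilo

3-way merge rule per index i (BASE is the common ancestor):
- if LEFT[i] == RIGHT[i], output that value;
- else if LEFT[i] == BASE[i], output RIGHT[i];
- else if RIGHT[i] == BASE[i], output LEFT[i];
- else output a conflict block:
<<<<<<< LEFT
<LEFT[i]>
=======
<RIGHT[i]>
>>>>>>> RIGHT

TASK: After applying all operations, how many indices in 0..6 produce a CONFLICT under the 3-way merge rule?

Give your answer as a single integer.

Answer: 0

Derivation:
Final LEFT:  [hotel, charlie, delta, alpha, golf, bravo, bravo]
Final RIGHT: [kilo, kilo, alpha, alpha, golf, charlie, bravo]
i=0: L=hotel, R=kilo=BASE -> take LEFT -> hotel
i=1: L=charlie=BASE, R=kilo -> take RIGHT -> kilo
i=2: L=delta=BASE, R=alpha -> take RIGHT -> alpha
i=3: L=alpha R=alpha -> agree -> alpha
i=4: L=golf R=golf -> agree -> golf
i=5: L=bravo, R=charlie=BASE -> take LEFT -> bravo
i=6: L=bravo R=bravo -> agree -> bravo
Conflict count: 0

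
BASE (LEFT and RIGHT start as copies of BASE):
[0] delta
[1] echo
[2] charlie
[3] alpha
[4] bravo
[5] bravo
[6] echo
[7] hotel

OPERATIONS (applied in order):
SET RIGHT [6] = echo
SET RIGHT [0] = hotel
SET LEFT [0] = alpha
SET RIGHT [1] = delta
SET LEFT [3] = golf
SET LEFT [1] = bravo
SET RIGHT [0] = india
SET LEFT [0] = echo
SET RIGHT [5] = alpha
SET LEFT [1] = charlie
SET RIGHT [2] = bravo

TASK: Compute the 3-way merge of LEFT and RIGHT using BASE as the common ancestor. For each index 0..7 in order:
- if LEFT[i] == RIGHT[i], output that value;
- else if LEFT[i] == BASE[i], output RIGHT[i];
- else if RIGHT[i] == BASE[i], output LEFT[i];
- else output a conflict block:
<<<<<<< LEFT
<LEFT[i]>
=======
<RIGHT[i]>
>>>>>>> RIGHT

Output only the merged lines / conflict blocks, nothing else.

Final LEFT:  [echo, charlie, charlie, golf, bravo, bravo, echo, hotel]
Final RIGHT: [india, delta, bravo, alpha, bravo, alpha, echo, hotel]
i=0: BASE=delta L=echo R=india all differ -> CONFLICT
i=1: BASE=echo L=charlie R=delta all differ -> CONFLICT
i=2: L=charlie=BASE, R=bravo -> take RIGHT -> bravo
i=3: L=golf, R=alpha=BASE -> take LEFT -> golf
i=4: L=bravo R=bravo -> agree -> bravo
i=5: L=bravo=BASE, R=alpha -> take RIGHT -> alpha
i=6: L=echo R=echo -> agree -> echo
i=7: L=hotel R=hotel -> agree -> hotel

Answer: <<<<<<< LEFT
echo
=======
india
>>>>>>> RIGHT
<<<<<<< LEFT
charlie
=======
delta
>>>>>>> RIGHT
bravo
golf
bravo
alpha
echo
hotel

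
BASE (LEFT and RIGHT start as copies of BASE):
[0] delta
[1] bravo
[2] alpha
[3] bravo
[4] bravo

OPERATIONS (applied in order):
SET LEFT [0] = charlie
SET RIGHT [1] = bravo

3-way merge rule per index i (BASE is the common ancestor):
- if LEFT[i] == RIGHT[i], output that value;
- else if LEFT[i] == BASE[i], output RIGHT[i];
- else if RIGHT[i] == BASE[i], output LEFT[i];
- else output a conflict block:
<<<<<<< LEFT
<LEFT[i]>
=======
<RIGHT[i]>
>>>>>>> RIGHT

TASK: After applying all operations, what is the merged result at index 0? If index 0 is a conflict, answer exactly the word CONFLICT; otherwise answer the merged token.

Final LEFT:  [charlie, bravo, alpha, bravo, bravo]
Final RIGHT: [delta, bravo, alpha, bravo, bravo]
i=0: L=charlie, R=delta=BASE -> take LEFT -> charlie
i=1: L=bravo R=bravo -> agree -> bravo
i=2: L=alpha R=alpha -> agree -> alpha
i=3: L=bravo R=bravo -> agree -> bravo
i=4: L=bravo R=bravo -> agree -> bravo
Index 0 -> charlie

Answer: charlie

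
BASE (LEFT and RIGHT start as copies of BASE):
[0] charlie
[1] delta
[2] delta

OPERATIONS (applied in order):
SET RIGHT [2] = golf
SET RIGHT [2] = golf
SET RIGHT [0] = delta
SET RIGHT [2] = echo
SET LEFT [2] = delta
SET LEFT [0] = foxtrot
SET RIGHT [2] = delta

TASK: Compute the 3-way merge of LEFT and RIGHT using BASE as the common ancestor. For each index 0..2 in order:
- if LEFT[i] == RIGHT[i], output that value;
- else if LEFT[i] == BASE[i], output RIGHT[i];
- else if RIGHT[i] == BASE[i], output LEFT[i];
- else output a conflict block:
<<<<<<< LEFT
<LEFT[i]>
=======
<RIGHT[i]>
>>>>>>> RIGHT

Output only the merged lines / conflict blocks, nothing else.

Answer: <<<<<<< LEFT
foxtrot
=======
delta
>>>>>>> RIGHT
delta
delta

Derivation:
Final LEFT:  [foxtrot, delta, delta]
Final RIGHT: [delta, delta, delta]
i=0: BASE=charlie L=foxtrot R=delta all differ -> CONFLICT
i=1: L=delta R=delta -> agree -> delta
i=2: L=delta R=delta -> agree -> delta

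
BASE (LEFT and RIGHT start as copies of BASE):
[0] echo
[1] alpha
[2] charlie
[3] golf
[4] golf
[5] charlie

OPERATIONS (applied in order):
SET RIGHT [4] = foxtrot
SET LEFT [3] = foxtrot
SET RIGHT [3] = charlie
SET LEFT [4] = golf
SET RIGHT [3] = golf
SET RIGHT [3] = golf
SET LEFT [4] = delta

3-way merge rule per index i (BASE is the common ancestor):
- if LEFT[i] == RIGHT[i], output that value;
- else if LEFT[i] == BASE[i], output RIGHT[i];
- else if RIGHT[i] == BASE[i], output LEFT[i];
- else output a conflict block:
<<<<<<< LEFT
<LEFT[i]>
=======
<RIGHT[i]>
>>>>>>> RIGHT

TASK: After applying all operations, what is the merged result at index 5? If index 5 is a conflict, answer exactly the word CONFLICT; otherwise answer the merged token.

Answer: charlie

Derivation:
Final LEFT:  [echo, alpha, charlie, foxtrot, delta, charlie]
Final RIGHT: [echo, alpha, charlie, golf, foxtrot, charlie]
i=0: L=echo R=echo -> agree -> echo
i=1: L=alpha R=alpha -> agree -> alpha
i=2: L=charlie R=charlie -> agree -> charlie
i=3: L=foxtrot, R=golf=BASE -> take LEFT -> foxtrot
i=4: BASE=golf L=delta R=foxtrot all differ -> CONFLICT
i=5: L=charlie R=charlie -> agree -> charlie
Index 5 -> charlie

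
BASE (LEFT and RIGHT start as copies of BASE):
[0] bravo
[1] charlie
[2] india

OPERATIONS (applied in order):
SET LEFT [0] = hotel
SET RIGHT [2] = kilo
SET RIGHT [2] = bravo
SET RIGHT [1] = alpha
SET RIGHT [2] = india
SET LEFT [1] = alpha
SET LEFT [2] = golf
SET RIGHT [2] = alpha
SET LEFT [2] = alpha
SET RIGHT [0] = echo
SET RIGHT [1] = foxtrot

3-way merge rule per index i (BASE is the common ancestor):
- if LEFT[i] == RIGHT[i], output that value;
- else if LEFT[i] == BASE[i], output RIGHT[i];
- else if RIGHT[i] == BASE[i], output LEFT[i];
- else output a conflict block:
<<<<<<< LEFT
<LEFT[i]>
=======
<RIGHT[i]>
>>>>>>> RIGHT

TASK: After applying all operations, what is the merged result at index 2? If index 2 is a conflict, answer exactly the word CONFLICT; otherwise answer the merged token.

Final LEFT:  [hotel, alpha, alpha]
Final RIGHT: [echo, foxtrot, alpha]
i=0: BASE=bravo L=hotel R=echo all differ -> CONFLICT
i=1: BASE=charlie L=alpha R=foxtrot all differ -> CONFLICT
i=2: L=alpha R=alpha -> agree -> alpha
Index 2 -> alpha

Answer: alpha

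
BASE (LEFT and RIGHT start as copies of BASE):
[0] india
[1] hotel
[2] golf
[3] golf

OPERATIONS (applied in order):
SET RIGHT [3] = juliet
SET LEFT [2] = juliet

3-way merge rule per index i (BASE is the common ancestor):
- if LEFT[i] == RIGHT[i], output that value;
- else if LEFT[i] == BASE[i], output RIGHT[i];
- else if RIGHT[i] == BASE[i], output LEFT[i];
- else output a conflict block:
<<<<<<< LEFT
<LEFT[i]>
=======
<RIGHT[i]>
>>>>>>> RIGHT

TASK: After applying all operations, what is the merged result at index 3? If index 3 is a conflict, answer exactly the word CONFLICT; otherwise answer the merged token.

Answer: juliet

Derivation:
Final LEFT:  [india, hotel, juliet, golf]
Final RIGHT: [india, hotel, golf, juliet]
i=0: L=india R=india -> agree -> india
i=1: L=hotel R=hotel -> agree -> hotel
i=2: L=juliet, R=golf=BASE -> take LEFT -> juliet
i=3: L=golf=BASE, R=juliet -> take RIGHT -> juliet
Index 3 -> juliet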